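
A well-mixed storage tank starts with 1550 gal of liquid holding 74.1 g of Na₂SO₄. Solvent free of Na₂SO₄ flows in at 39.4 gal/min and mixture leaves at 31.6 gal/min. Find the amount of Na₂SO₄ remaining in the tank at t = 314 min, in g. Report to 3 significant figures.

Total volume: dV/dt = Q_in − Q_out = 7.8000 gal/min, so V(t) = 1550 + 7.8000 t and V(314) = 3999.2 gal.
Solute balance: dm/dt = 0 − Q_out C = −Q_out m/V(t).
Separate: dm/m = −Q_out dt/V(t) ⇒ ln(m/m₀) = −(Q_out/(Q_in−Q_out)) ln(V/V₀).
m = m₀ (V₀/V)^(Q_out/(Q_in−Q_out)) = 74.1 × (1550/3999.2)^(4.0513) = 1.5927 g.

1.59 g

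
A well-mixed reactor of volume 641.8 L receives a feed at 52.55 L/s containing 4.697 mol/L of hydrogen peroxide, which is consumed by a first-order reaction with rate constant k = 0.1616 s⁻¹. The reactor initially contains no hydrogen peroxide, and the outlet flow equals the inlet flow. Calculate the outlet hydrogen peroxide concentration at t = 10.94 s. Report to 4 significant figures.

1.469 mol/L

Species balance: V dC/dt = Q C_in − Q C − k V C.
This is linear with rate a = Q/V + k = 0.243479 s⁻¹.
C_ss = Q C_in/(Q + kV) = 1.57954 mol/L; C(t) = C_ss + (C₀ − C_ss) e^(−a t).
C(10.94) = 1.57954 + (-1.57954)·e^(−0.243479·10.94) = 1.57954 + (-1.57954)·0.0696926 = 1.46946 mol/L.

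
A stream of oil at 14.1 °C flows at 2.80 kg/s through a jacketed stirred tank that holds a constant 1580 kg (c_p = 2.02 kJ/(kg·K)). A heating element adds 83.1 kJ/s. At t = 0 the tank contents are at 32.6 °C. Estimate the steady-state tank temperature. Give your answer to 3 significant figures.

28.8 °C

Heat balance on the well-mixed liquid: M c_p dT/dt = ṁ c_p (T_in − T) + 83.1.
At steady state dT/dt = 0 ⇒ T_ss = T_in + Q̇/(ṁ c_p) = 14.1 + 83.1/(2.80·2.02) = 28.792 °C.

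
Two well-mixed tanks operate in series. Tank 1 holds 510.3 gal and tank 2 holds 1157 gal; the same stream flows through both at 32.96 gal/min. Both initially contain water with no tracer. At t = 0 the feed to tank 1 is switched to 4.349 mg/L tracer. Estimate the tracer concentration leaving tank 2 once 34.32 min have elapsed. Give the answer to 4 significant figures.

Species balance on tank i: dCᵢ/dt = (Cᵢ₋₁ − Cᵢ)/τᵢ with τᵢ = Vᵢ/Q.
τ₁ = 510.3/32.96 = 15.4824 min; τ₂ = 1157/32.96 = 35.1032 min.
Tank 1: C₁ = C_in(1 − e^(−t/τ₁)). Tank 2 (τ₁ ≠ τ₂): C₂ = C_in[1 − (τ₁ e^(−t/τ₁) − τ₂ e^(−t/τ₂))/(τ₁ − τ₂)].
At t = 34.32: e^(−t/τ₁) = 0.108967, e^(−t/τ₂) = 0.376179.
C₂ = 4.349·[1 − (15.4824·0.108967 − 35.1032·0.376179)/(-19.6208)] = 4.349·0.412968 = 1.79600 mg/L.

1.796 mg/L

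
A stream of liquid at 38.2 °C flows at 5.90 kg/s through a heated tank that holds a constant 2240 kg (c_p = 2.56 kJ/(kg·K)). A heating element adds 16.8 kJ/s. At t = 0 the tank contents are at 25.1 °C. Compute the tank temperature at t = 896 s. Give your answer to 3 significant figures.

38.0 °C

Energy balance: M c_p dT/dt = ṁ c_p (T_in − T) + 16.8.
Rearrange: dT/dt = (T_ss − T)/τ with τ = M/ṁ = 379.66 s and T_ss = T_in + Q̇/(ṁ c_p) = 39.312 °C.
Integrating: T(t) = T_ss + (T₀ − T_ss) e^(−t/τ).
T(896) = 39.312 + (-14.212)·e^(−896/379.66) = 39.312 + (-14.212)·0.094420 = 37.970 °C.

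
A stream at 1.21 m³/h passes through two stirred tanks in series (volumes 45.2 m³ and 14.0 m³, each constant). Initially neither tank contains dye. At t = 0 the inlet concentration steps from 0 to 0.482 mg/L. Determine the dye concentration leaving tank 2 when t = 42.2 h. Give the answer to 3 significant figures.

Species balance on tank i: dCᵢ/dt = (Cᵢ₋₁ − Cᵢ)/τᵢ with τᵢ = Vᵢ/Q.
τ₁ = 45.2/1.21 = 37.355 h; τ₂ = 14.0/1.21 = 11.570 h.
Tank 1: C₁ = C_in(1 − e^(−t/τ₁)). Tank 2 (τ₁ ≠ τ₂): C₂ = C_in[1 − (τ₁ e^(−t/τ₁) − τ₂ e^(−t/τ₂))/(τ₁ − τ₂)].
At t = 42.2: e^(−t/τ₁) = 0.32313, e^(−t/τ₂) = 0.026062.
C₂ = 0.482·[1 − (37.355·0.32313 − 11.570·0.026062)/(25.785)] = 0.482·0.54357 = 0.26200 mg/L.

0.262 mg/L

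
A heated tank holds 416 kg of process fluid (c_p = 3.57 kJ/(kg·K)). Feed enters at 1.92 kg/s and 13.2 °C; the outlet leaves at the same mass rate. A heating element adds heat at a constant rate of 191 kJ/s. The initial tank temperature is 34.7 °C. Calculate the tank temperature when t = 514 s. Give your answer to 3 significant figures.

M c_p dT/dt = ṁ c_p (T_in − T) + Q̇.
Rearrange: dT/dt = (T_ss − T)/τ with τ = M/ṁ = 216.67 s and T_ss = T_in + Q̇/(ṁ c_p) = 41.065 °C.
This is linear first-order; T(t) = T_ss + (T₀ − T_ss) e^(−t/τ).
T(514) = 41.065 + (-6.3653)·e^(−514/216.67) = 41.065 + (-6.3653)·0.093265 = 40.472 °C.

40.5 °C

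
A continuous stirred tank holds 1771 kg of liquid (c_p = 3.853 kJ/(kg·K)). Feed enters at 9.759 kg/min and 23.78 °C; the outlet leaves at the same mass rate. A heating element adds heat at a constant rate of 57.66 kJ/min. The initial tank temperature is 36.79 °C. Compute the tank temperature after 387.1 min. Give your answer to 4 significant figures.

26.67 °C

M c_p dT/dt = ṁ c_p (T_in − T) + Q̇.
τ = M/ṁ = 181.474 min; T_ss = T_in + Q̇/(ṁ c_p) = 23.78 + 57.66/(9.759·3.853) = 25.3135 °C.
Solution: T(t) = T_ss + (T₀ − T_ss) e^(−t/τ).
T(387.1) = 25.3135 + (11.4765)·e^(−387.1/181.474) = 25.3135 + (11.4765)·0.118470 = 26.6731 °C.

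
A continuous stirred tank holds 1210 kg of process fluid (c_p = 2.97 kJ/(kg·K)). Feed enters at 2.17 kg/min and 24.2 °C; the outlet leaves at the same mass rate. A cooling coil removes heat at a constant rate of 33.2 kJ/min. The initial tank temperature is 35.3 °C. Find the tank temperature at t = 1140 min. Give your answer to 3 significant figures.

21.2 °C

M c_p dT/dt = ṁ c_p (T_in − T) − Q̇.
Rearrange: dT/dt = (T_ss − T)/τ with τ = M/ṁ = 557.60 min and T_ss = T_in − Q̇/(ṁ c_p) = 19.049 °C.
Integrating: T(t) = T_ss + (T₀ − T_ss) e^(−t/τ).
T(1140) = 19.049 + (16.251)·e^(−1140/557.60) = 19.049 + (16.251)·0.12945 = 21.152 °C.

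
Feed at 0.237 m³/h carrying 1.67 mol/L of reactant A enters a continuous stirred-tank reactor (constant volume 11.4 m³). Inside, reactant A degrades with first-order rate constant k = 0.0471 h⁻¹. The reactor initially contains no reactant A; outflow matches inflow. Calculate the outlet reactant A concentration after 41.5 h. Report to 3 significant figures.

0.481 mol/L

Accumulation = in − out − consumed: V dC/dt = Q C_in − Q C − k V C.
dC/dt = (Q/V) C_in − (Q/V + k) C; effective rate a = Q/V + k = 0.020789 + 0.0471 = 0.067889 h⁻¹.
C_ss = Q C_in/(Q + kV) = 0.51140 mol/L; C(t) = C_ss + (C₀ − C_ss) e^(−a t).
C(41.5) = 0.51140 + (-0.51140)·e^(−0.067889·41.5) = 0.51140 + (-0.51140)·0.059760 = 0.48084 mol/L.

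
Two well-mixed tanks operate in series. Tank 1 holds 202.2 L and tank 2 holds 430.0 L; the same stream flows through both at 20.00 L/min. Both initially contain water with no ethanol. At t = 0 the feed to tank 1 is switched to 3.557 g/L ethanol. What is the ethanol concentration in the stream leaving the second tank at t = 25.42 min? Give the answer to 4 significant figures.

Each tank obeys Vᵢ dCᵢ/dt = Q(Cᵢ₋₁ − Cᵢ), so τᵢ = Vᵢ/Q.
τ₁ = 202.2/20.00 = 10.1100 min; τ₂ = 430.0/20.00 = 21.5000 min.
Tank 1: C₁ = C_in(1 − e^(−t/τ₁)). Tank 2 (τ₁ ≠ τ₂): C₂ = C_in[1 − (τ₁ e^(−t/τ₁) − τ₂ e^(−t/τ₂))/(τ₁ − τ₂)].
At t = 25.42: e^(−t/τ₁) = 0.0809161, e^(−t/τ₂) = 0.306565.
C₂ = 3.557·[1 − (10.1100·0.0809161 − 21.5000·0.306565)/(-11.3900)] = 3.557·0.493144 = 1.75411 g/L.

1.754 g/L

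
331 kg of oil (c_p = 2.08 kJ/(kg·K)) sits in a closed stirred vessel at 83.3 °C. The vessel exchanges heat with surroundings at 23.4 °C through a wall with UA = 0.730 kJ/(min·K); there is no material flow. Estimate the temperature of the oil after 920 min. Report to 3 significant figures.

Energy balance: M c_p dT/dt = −UA(T − T_amb).
dT/dt = (T_ss − T)/τ with T_ss = T_amb = 23.400 °C, τ = M c_p/UA = 331·2.08/0.730 = 943.12 min.
T approaches T_ss exponentially: T(t) = T_ss + (T₀ − T_ss) e^(−t/τ).
T(920) = 23.400 + (59.900)·0.37701 = 45.983 °C.

46.0 °C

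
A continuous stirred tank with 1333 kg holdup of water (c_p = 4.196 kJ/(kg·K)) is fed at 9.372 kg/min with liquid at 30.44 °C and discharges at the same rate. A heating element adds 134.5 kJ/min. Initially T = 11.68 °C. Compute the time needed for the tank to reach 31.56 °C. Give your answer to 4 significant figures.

First-law balance (no shaft work): M c_p dT/dt = ṁ c_p (T_in − T) + 134.5.
τ = M/ṁ = 142.232 min; T_ss = T_in + Q̇/(ṁ c_p) = 33.8602 °C.
T(t) = T_ss + (T₀ − T_ss) e^(−t/τ). Set T = 31.56:
e^(−t/τ) = (31.56 − 33.8602)/(11.68 − 33.8602) = 0.103706
t = −142.232 · ln(0.103706) = 322.326 min.

322.3 min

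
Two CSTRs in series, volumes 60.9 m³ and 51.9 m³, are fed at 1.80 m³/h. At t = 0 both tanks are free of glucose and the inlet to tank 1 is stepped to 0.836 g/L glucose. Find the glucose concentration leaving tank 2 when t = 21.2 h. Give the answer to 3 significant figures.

0.124 g/L

Each tank obeys Vᵢ dCᵢ/dt = Q(Cᵢ₋₁ − Cᵢ), so τᵢ = Vᵢ/Q.
τ₁ = 60.9/1.80 = 33.833 h; τ₂ = 51.9/1.80 = 28.833 h.
Solving the cascade with C₁(0)=C₂(0)=0 gives C₂(t) = C_in[1 − (τ₁ e^(−t/τ₁) − τ₂ e^(−t/τ₂))/(τ₁ − τ₂)].
At t = 21.2: e^(−t/τ₁) = 0.53441, e^(−t/τ₂) = 0.47938.
C₂ = 0.836·[1 − (33.833·0.53441 − 28.833·0.47938)/(5.0000)] = 0.836·0.14829 = 0.12397 g/L.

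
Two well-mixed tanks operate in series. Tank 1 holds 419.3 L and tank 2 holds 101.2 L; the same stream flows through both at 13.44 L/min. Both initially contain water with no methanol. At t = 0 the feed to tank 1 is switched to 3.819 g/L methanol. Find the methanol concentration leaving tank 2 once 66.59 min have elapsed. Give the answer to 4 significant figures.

Each tank obeys Vᵢ dCᵢ/dt = Q(Cᵢ₋₁ − Cᵢ), so τᵢ = Vᵢ/Q.
τ₁ = 419.3/13.44 = 31.1979 min; τ₂ = 101.2/13.44 = 7.52976 min.
Tank 1: C₁ = C_in(1 − e^(−t/τ₁)). Tank 2 (τ₁ ≠ τ₂): C₂ = C_in[1 − (τ₁ e^(−t/τ₁) − τ₂ e^(−t/τ₂))/(τ₁ − τ₂)].
At t = 66.59: e^(−t/τ₁) = 0.118311, e^(−t/τ₂) = 0.000144306.
C₂ = 3.819·[1 − (31.1979·0.118311 − 7.52976·0.000144306)/(23.6682)] = 3.819·0.844095 = 3.22360 g/L.

3.224 g/L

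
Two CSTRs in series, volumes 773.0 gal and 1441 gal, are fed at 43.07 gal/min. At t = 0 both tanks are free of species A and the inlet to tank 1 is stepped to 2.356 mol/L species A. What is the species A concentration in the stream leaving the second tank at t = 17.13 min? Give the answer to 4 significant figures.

Species balance on tank i: dCᵢ/dt = (Cᵢ₋₁ − Cᵢ)/τᵢ with τᵢ = Vᵢ/Q.
τ₁ = 773.0/43.07 = 17.9475 min; τ₂ = 1441/43.07 = 33.4572 min.
Tank 1: C₁ = C_in(1 − e^(−t/τ₁)). Tank 2 (τ₁ ≠ τ₂): C₂ = C_in[1 − (τ₁ e^(−t/τ₁) − τ₂ e^(−t/τ₂))/(τ₁ − τ₂)].
At t = 17.13: e^(−t/τ₁) = 0.385024, e^(−t/τ₂) = 0.599297.
C₂ = 2.356·[1 − (17.9475·0.385024 − 33.4572·0.599297)/(-15.5096)] = 2.356·0.152750 = 0.359878 mol/L.

0.3599 mol/L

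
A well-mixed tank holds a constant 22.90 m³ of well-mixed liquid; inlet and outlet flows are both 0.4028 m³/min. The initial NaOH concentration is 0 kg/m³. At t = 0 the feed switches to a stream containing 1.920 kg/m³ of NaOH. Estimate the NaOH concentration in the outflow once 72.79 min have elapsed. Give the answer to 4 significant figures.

Unsteady species balance (constant V, well mixed): V dC/dt = Q(C_in − C).
Time constant τ = V/Q = 22.90/0.4028 = 56.8520 min.
Integrating: C(t) = C_in + (C₀ − C_in) e^(−t/τ).
C(72.79) = 1.920 + (0 − 1.920)·e^(−72.79/56.8520) = 1.920 + (-1.92000)·0.277942 = 1.38635 kg/m³.

1.386 kg/m³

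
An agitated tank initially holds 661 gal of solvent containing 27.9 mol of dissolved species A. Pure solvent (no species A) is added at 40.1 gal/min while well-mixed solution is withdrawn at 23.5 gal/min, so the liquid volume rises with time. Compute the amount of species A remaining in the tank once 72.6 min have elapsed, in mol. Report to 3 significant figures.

Let m(t) be the amount of species A. Volume: V(t) = V₀ + (Q_in − Q_out) t = 661 + 16.600 t; V(72.6) = 1866.2 gal.
Solute balance: dm/dt = 0 − Q_out C = −Q_out m/V(t).
dm/m = −Q_out dt/(V₀ + 16.600 t); integrating gives ln(m/m₀) = −(Q_out/(Q_in−Q_out)) ln(V/V₀).
m = m₀ (V₀/V)^(Q_out/(Q_in−Q_out)) = 27.9 × (661/1866.2)^(1.4157) = 6.4195 mol.

6.42 mol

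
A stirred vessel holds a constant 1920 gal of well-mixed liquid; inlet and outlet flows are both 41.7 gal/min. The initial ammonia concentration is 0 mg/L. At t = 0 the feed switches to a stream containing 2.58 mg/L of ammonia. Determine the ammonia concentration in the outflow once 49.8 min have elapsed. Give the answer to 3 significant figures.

Accumulation = in − out for the solute gives V dC/dt = Q(C_in − C).
Time constant τ = V/Q = 1920/41.7 = 46.043 min.
C approaches C_in exponentially: C(t) = C_in + (C₀ − C_in) e^(−t/τ).
C(49.8) = 2.58 + (0 − 2.58)·e^(−49.8/46.043) = 2.58 + (-2.5800)·0.33905 = 1.7052 mg/L.

1.71 mg/L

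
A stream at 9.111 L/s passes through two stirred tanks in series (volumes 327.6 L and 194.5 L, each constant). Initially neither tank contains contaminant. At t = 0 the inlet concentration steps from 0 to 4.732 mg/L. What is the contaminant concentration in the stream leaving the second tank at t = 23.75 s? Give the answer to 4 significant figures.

Each tank obeys Vᵢ dCᵢ/dt = Q(Cᵢ₋₁ − Cᵢ), so τᵢ = Vᵢ/Q.
τ₁ = 327.6/9.111 = 35.9565 s; τ₂ = 194.5/9.111 = 21.3478 s.
Tank 1: C₁ = C_in(1 − e^(−t/τ₁)). Tank 2 (τ₁ ≠ τ₂): C₂ = C_in[1 − (τ₁ e^(−t/τ₁) − τ₂ e^(−t/τ₂))/(τ₁ − τ₂)].
At t = 23.75: e^(−t/τ₁) = 0.516583, e^(−t/τ₂) = 0.328728.
C₂ = 4.732·[1 − (35.9565·0.516583 − 21.3478·0.328728)/(14.6087)] = 4.732·0.208903 = 0.988529 mg/L.

0.9885 mg/L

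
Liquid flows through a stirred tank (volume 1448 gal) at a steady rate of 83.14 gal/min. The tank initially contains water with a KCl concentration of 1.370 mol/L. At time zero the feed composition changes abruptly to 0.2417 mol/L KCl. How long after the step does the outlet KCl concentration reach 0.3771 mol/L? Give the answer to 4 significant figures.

Accumulation = in − out for the solute gives V dC/dt = Q(C_in − C), so τ = V/Q = 17.4164 min.
C(t) = C_in + (C₀ − C_in) e^(−t/τ). Set C = 0.3771 and solve for t:
e^(−t/τ) = (C − C_in)/(C₀ − C_in) = (0.3771 − 0.2417)/(1.370 − 0.2417) = 0.120004
t = −τ ln(…) = 17.4164 × 2.12023 = 36.9269 min.

36.93 min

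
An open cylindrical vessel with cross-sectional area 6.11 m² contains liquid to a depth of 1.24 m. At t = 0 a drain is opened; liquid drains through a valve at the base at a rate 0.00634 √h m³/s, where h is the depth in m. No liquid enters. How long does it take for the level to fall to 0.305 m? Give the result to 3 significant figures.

A dh/dt = −Q_out = −0.00634 √h.
Separate and integrate: 2(√h − √h₀) = −(0.00634/A) t.
t = 2A(√h₀ − √h)/0.00634 = 2·6.11·(√1.24 − √0.305)/0.00634
  = 12.220 × (1.1136 − 0.55227) / 0.00634 = 1081.8 s.

1080 s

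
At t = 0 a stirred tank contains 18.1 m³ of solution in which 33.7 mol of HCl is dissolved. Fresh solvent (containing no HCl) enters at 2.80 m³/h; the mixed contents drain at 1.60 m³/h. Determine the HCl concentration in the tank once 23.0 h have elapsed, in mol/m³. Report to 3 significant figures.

Total volume: dV/dt = Q_in − Q_out = 1.2000 m³/h, so V(t) = 18.1 + 1.2000 t and V(23.0) = 45.700 m³.
No HCl enters, so dm/dt = −Q_out · (m/V).
dm/m = −Q_out dt/(V₀ + 1.2000 t); integrating gives ln(m/m₀) = −(Q_out/(Q_in−Q_out)) ln(V/V₀).
m = m₀ (V₀/V)^(Q_out/(Q_in−Q_out)) = 33.7 × (18.1/45.700)^(1.3333) = 9.8020 mol.
C = m/V = 9.8020/45.700 = 0.21448 mol/m³.

0.214 mol/m³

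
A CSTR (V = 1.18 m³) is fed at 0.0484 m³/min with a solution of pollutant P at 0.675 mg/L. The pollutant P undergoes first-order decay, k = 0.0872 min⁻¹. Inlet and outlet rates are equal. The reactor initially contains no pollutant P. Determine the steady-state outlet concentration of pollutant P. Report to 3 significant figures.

0.216 mg/L

Species balance: V dC/dt = Q C_in − Q C − k V C.
At steady state: 0 = Q C_in − (Q + kV) C_ss, so C_ss = Q C_in/(Q + kV).
C_ss = 0.0484·0.675/(0.0484 + 0.0872·1.18) = 0.032670/0.15130 = 0.21593 mg/L.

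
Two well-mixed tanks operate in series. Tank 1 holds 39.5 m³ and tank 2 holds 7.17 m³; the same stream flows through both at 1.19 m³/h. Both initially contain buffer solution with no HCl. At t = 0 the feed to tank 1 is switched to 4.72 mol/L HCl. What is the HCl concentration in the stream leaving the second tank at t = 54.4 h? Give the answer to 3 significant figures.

3.60 mol/L

Species balance on tank i: dCᵢ/dt = (Cᵢ₋₁ − Cᵢ)/τᵢ with τᵢ = Vᵢ/Q.
τ₁ = 39.5/1.19 = 33.193 h; τ₂ = 7.17/1.19 = 6.0252 h.
Solving the cascade with C₁(0)=C₂(0)=0 gives C₂(t) = C_in[1 − (τ₁ e^(−t/τ₁) − τ₂ e^(−t/τ₂))/(τ₁ − τ₂)].
At t = 54.4: e^(−t/τ₁) = 0.19420, e^(−t/τ₂) = 0.00011991.
C₂ = 4.72·[1 − (33.193·0.19420 − 6.0252·0.00011991)/(27.168)] = 4.72·0.76276 = 3.6002 mol/L.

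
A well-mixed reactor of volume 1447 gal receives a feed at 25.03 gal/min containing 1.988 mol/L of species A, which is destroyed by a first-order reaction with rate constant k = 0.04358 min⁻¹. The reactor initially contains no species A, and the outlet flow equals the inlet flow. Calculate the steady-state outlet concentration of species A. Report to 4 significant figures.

0.5649 mol/L

Accumulation = in − out − consumed: V dC/dt = Q C_in − Q C − k V C.
Steady state (dC/dt = 0): C_ss = Q C_in/(Q + kV) = C_in/(1 + kV/Q).
C_ss = 25.03·1.988/(25.03 + 0.04358·1447) = 49.7596/88.0903 = 0.564871 mol/L.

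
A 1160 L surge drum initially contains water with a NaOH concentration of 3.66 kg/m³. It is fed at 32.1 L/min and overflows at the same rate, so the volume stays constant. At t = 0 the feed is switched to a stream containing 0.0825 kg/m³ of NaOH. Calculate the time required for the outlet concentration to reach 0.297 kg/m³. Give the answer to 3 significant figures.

Species balance on the tank: V dC/dt = Q(C_in − C), so τ = V/Q = 36.137 min.
C(t) = C_in + (C₀ − C_in) e^(−t/τ). Set C = 0.297 and solve for t:
e^(−t/τ) = (C − C_in)/(C₀ − C_in) = (0.297 − 0.0825)/(3.66 − 0.0825) = 0.059958
t = −τ ln(…) = 36.137 × 2.8141 = 101.69 min.

102 min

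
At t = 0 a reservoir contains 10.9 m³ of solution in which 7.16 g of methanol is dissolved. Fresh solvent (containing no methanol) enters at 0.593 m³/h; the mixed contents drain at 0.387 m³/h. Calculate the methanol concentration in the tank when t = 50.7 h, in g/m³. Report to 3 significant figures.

Total volume: dV/dt = Q_in − Q_out = 0.20600 m³/h, so V(t) = 10.9 + 0.20600 t and V(50.7) = 21.344 m³.
No methanol enters, so dm/dt = −Q_out · (m/V).
Separate: dm/m = −Q_out dt/V(t) ⇒ ln(m/m₀) = −(Q_out/(Q_in−Q_out)) ln(V/V₀).
m = m₀ (V₀/V)^(Q_out/(Q_in−Q_out)) = 7.16 × (10.9/21.344)^(1.8786) = 2.0259 g.
C = m/V = 2.0259/21.344 = 0.094917 g/m³.

0.0949 g/m³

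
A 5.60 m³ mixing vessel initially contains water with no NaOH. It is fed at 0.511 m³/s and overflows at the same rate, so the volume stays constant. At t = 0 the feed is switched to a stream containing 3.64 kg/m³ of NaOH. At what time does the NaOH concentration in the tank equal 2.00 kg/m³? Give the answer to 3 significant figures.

Species balance: V dC/dt = Q(C_in − C) ⇒ τ = V/Q = 10.959 s.
C(t) = C_in + (C₀ − C_in) e^(−t/τ). Set C = 2.00 and solve for t:
e^(−t/τ) = (C − C_in)/(C₀ − C_in) = (2.00 − 3.64)/(0 − 3.64) = 0.45055
t = −τ ln(…) = 10.959 × 0.79729 = 8.7374 s.

8.74 s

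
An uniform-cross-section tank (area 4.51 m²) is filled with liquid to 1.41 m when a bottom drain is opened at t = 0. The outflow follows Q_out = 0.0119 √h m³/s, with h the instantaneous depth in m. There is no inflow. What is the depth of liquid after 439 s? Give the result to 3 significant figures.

0.370 m

A dh/dt = −Q_out = −0.0119 √h.
Separate and integrate: 2(√h − √h₀) = −(0.0119/A) t.
√h = √1.41 − 0.0119·439/(2·4.51) = 1.1874 − 0.57917 = 0.60827.
h = 0.60827² = 0.36999 m.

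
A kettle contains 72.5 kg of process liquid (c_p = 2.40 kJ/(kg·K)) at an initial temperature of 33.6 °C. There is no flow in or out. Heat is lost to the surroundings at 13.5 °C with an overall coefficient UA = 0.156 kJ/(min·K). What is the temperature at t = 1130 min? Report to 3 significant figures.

Lumped-capacitance energy balance: M c_p dT/dt = UA(T_amb − T).
dT/dt = (T_ss − T)/τ with T_ss = T_amb = 13.500 °C, τ = M c_p/UA = 72.5·2.40/0.156 = 1115.4 min.
This is linear first-order; T(t) = T_ss + (T₀ − T_ss) e^(−t/τ).
T(1130) = 13.500 + (20.100)·0.36309 = 20.798 °C.

20.8 °C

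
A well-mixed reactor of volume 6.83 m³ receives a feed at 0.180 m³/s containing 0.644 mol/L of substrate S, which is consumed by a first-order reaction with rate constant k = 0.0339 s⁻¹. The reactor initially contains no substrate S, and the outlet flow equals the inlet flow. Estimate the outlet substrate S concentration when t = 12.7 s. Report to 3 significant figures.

0.151 mol/L

V dC/dt = Q(C_in − C) − k V C.
This is linear with rate a = Q/V + k = 0.060254 s⁻¹.
C_ss = Q C_in/(Q + kV) = 0.28168 mol/L; C(t) = C_ss + (C₀ − C_ss) e^(−a t).
C(12.7) = 0.28168 + (-0.28168)·e^(−0.060254·12.7) = 0.28168 + (-0.28168)·0.46523 = 0.15063 mol/L.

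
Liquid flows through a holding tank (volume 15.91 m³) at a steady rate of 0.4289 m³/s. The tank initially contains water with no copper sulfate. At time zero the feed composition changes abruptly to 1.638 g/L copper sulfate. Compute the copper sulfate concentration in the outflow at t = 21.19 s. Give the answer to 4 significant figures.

0.7128 g/L

Species balance on the tank: V dC/dt = Q(C_in − C).
So dC/dt = (C_in − C)/τ with τ = V/Q = 15.91/0.4289 = 37.0949 s.
C approaches C_in exponentially: C(t) = C_in + (C₀ − C_in) e^(−t/τ).
C(21.19) = 1.638 + (0 − 1.638)·e^(−21.19/37.0949) = 1.638 + (-1.63800)·0.564826 = 0.712815 g/L.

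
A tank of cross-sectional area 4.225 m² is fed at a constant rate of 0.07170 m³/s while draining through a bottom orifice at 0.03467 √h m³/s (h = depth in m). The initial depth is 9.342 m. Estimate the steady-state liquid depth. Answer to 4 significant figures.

Mass balance (ρ constant): A dh/dt = Q_in − 0.03467 √h. At steady state dh/dt = 0:
Q_in = 0.03467 √h_ss ⇒ √h_ss = 0.07170/0.03467 = 2.06807.
h_ss = 2.06807² = 4.27692 m. (Since h₀ = 9.342 m > h_ss, the level will fall toward this value.)

4.277 m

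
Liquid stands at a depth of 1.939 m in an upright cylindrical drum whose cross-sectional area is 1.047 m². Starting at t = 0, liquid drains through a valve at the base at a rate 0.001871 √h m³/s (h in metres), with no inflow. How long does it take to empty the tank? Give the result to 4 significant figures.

1558 s

With no inflow, A dh/dt = −0.001871 √h.
This is separable: 2 d(√h)/dt = −0.001871/A, so √h = √h₀ − (0.001871/(2A)) t.
Tank is empty when √h = 0: t_empty = 2A√h₀/0.001871.
t_empty = 2·1.047·√1.939/0.001871 = 2.09400·1.39248/0.001871 = 1558.45 s.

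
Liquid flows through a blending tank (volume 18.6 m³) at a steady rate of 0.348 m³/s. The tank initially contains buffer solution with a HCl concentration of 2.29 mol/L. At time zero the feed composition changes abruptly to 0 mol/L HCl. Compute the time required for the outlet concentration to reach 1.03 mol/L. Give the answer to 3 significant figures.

42.7 s

Species balance: V dC/dt = Q(C_in − C) ⇒ τ = V/Q = 53.448 s.
C(t) = C_in + (C₀ − C_in) e^(−t/τ). Set C = 1.03 and solve for t:
e^(−t/τ) = (C − C_in)/(C₀ − C_in) = (1.03 − 0)/(2.29 − 0) = 0.44978
t = −τ ln(…) = 53.448 × 0.79899 = 42.705 s.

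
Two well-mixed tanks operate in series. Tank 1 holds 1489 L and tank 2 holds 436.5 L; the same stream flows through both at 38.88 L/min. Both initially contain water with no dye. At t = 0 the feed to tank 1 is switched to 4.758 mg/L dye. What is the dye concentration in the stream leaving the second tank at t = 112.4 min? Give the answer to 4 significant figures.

Time constants: τᵢ = Vᵢ/Q for each well-mixed tank.
τ₁ = 1489/38.88 = 38.2973 min; τ₂ = 436.5/38.88 = 11.2269 min.
Solving the cascade with C₁(0)=C₂(0)=0 gives C₂(t) = C_in[1 − (τ₁ e^(−t/τ₁) − τ₂ e^(−t/τ₂))/(τ₁ − τ₂)].
At t = 112.4: e^(−t/τ₁) = 0.0531344, e^(−t/τ₂) = 4.48713e-05.
C₂ = 4.758·[1 − (38.2973·0.0531344 − 11.2269·4.48713e-05)/(27.0705)] = 4.758·0.924848 = 4.40043 mg/L.

4.400 mg/L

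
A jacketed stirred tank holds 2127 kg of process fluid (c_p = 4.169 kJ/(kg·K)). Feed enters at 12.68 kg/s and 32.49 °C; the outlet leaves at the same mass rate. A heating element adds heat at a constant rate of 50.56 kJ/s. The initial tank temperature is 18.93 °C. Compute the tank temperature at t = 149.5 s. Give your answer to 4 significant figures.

M c_p dT/dt = ṁ c_p (T_in − T) + Q̇.
τ = M/ṁ = 167.744 s; T_ss = T_in + Q̇/(ṁ c_p) = 32.49 + 50.56/(12.68·4.169) = 33.4464 °C.
Solution: T(t) = T_ss + (T₀ − T_ss) e^(−t/τ).
T(149.5) = 33.4464 + (-14.5164)·e^(−149.5/167.744) = 33.4464 + (-14.5164)·0.410148 = 27.4925 °C.

27.49 °C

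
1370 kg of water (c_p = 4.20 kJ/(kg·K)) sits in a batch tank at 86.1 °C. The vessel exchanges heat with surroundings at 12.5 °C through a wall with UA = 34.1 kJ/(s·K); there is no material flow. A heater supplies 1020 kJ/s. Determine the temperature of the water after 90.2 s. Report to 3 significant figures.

M c_p dT/dt = −UA(T − T_amb) + Q̇.
dT/dt = (T_ss − T)/τ with T_ss = T_amb + Q̇/UA = 12.5 + 1020/34.1 = 42.412 °C, τ = M c_p/UA = 1370·4.20/34.1 = 168.74 s.
Integrating: T(t) = T_ss + (T₀ − T_ss) e^(−t/τ).
T(90.2) = 42.412 + (43.688)·0.58593 = 68.010 °C.

68.0 °C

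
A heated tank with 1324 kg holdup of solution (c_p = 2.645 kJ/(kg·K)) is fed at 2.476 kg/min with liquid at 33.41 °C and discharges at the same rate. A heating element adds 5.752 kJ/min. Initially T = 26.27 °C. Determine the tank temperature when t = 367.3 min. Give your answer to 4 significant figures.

30.25 °C

M c_p dT/dt = ṁ c_p (T_in − T) + Q̇.
Rearrange: dT/dt = (T_ss − T)/τ with τ = M/ṁ = 534.733 min and T_ss = T_in + Q̇/(ṁ c_p) = 34.2883 °C.
T approaches T_ss exponentially: T(t) = T_ss + (T₀ − T_ss) e^(−t/τ).
T(367.3) = 34.2883 + (-8.01830)·e^(−367.3/534.733) = 34.2883 + (-8.01830)·0.503141 = 30.2540 °C.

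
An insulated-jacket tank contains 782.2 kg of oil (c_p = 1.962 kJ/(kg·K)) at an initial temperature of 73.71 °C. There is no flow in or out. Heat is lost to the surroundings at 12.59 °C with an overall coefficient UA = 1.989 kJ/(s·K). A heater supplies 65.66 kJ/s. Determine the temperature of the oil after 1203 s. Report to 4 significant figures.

51.51 °C

Lumped-capacitance energy balance: M c_p dT/dt = UA(T_amb − T) + Q̇.
dT/dt = (T_ss − T)/τ with T_ss = T_amb + Q̇/UA = 12.59 + 65.66/1.989 = 45.6016 °C, τ = M c_p/UA = 782.2·1.962/1.989 = 771.582 s.
This is linear first-order; T(t) = T_ss + (T₀ − T_ss) e^(−t/τ).
T(1203) = 45.6016 + (28.1084)·0.210318 = 51.5133 °C.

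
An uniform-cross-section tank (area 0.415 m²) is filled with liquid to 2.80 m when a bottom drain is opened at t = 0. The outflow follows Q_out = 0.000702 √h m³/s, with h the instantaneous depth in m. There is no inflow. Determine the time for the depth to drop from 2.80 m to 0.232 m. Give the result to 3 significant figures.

1410 s

Accumulation of liquid (constant cross-section A): A dh/dt = −0.000702 √h.
∫ h^(−1/2) dh = −(0.000702/A) ∫ dt, giving 2√h = 2√h₀ − (0.000702/A) t.
t = 2A(√h₀ − √h)/0.000702 = 2·0.415·(√2.80 − √0.232)/0.000702
  = 0.83000 × (1.6733 − 0.48166) / 0.000702 = 1408.9 s.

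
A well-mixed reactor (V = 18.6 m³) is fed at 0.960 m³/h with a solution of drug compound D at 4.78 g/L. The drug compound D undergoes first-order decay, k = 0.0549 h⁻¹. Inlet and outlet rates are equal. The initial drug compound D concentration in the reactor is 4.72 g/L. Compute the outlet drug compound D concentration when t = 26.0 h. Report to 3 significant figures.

V dC/dt = Q(C_in − C) − k V C.
This is linear with rate a = Q/V + k = 0.10651 h⁻¹.
C_ss = Q C_in/(Q + kV) = 2.3162 g/L; C(t) = C_ss + (C₀ − C_ss) e^(−a t).
C(26.0) = 2.3162 + (2.4038)·e^(−0.10651·26.0) = 2.3162 + (2.4038)·0.062704 = 2.4670 g/L.

2.47 g/L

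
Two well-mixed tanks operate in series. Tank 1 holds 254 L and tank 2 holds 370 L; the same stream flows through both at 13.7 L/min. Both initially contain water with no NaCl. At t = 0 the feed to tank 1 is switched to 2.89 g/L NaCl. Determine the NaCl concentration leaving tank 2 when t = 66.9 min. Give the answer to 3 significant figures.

2.29 g/L

Species balance on tank i: dCᵢ/dt = (Cᵢ₋₁ − Cᵢ)/τᵢ with τᵢ = Vᵢ/Q.
τ₁ = 254/13.7 = 18.540 min; τ₂ = 370/13.7 = 27.007 min.
Tank 1: C₁ = C_in(1 − e^(−t/τ₁)). Tank 2 (τ₁ ≠ τ₂): C₂ = C_in[1 − (τ₁ e^(−t/τ₁) − τ₂ e^(−t/τ₂))/(τ₁ − τ₂)].
At t = 66.9: e^(−t/τ₁) = 0.027096, e^(−t/τ₂) = 0.083986.
C₂ = 2.89·[1 − (18.540·0.027096 − 27.007·0.083986)/(-8.4672)] = 2.89·0.79144 = 2.2873 g/L.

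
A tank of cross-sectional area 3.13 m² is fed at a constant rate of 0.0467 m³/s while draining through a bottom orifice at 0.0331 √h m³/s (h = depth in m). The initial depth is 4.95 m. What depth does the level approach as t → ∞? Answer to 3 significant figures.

1.99 m

Mass balance (ρ constant): A dh/dt = Q_in − 0.0331 √h. At steady state dh/dt = 0:
Q_in = 0.0331 √h_ss ⇒ √h_ss = 0.0467/0.0331 = 1.4109.
h_ss = 1.4109² = 1.9906 m. (Since h₀ = 4.95 m > h_ss, the level will fall toward this value.)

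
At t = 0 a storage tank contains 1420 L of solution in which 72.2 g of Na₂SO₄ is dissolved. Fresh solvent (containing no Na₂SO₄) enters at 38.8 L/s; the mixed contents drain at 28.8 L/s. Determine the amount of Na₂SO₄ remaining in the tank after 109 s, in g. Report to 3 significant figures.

14.0 g

Let m(t) be the amount of Na₂SO₄. Volume: V(t) = V₀ + (Q_in − Q_out) t = 1420 + 10.000 t; V(109) = 2510.0 L.
No Na₂SO₄ enters, so dm/dt = −Q_out · (m/V).
Separate: dm/m = −Q_out dt/V(t) ⇒ ln(m/m₀) = −(Q_out/(Q_in−Q_out)) ln(V/V₀).
m = m₀ (V₀/V)^(Q_out/(Q_in−Q_out)) = 72.2 × (1420/2510.0)^(2.8800) = 13.998 g.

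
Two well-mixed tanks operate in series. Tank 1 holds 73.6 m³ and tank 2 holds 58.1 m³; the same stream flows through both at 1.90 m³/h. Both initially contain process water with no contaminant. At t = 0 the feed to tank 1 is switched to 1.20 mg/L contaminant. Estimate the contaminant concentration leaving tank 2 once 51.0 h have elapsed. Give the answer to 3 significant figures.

0.521 mg/L

Time constants: τᵢ = Vᵢ/Q for each well-mixed tank.
τ₁ = 73.6/1.90 = 38.737 h; τ₂ = 58.1/1.90 = 30.579 h.
Solving the cascade with C₁(0)=C₂(0)=0 gives C₂(t) = C_in[1 − (τ₁ e^(−t/τ₁) − τ₂ e^(−t/τ₂))/(τ₁ − τ₂)].
At t = 51.0: e^(−t/τ₁) = 0.26805, e^(−t/τ₂) = 0.18866.
C₂ = 1.20·[1 − (38.737·0.26805 − 30.579·0.18866)/(8.1579)] = 1.20·0.43435 = 0.52123 mg/L.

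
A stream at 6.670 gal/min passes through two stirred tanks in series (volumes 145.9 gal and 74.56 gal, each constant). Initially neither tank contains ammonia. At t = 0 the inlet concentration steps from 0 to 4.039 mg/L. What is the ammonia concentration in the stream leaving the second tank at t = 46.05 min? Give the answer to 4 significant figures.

3.101 mg/L

Species balance on tank i: dCᵢ/dt = (Cᵢ₋₁ − Cᵢ)/τᵢ with τᵢ = Vᵢ/Q.
τ₁ = 145.9/6.670 = 21.8741 min; τ₂ = 74.56/6.670 = 11.1784 min.
Solving the cascade with C₁(0)=C₂(0)=0 gives C₂(t) = C_in[1 − (τ₁ e^(−t/τ₁) − τ₂ e^(−t/τ₂))/(τ₁ − τ₂)].
At t = 46.05: e^(−t/τ₁) = 0.121817, e^(−t/τ₂) = 0.0162519.
C₂ = 4.039·[1 − (21.8741·0.121817 − 11.1784·0.0162519)/(10.6957)] = 4.039·0.767852 = 3.10136 mg/L.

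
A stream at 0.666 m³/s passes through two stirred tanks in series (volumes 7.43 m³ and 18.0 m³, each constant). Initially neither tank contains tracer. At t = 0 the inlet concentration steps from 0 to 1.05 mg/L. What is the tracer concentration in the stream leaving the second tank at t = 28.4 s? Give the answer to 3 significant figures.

0.483 mg/L

Time constants: τᵢ = Vᵢ/Q for each well-mixed tank.
τ₁ = 7.43/0.666 = 11.156 s; τ₂ = 18.0/0.666 = 27.027 s.
Tank 1: C₁ = C_in(1 − e^(−t/τ₁)). Tank 2 (τ₁ ≠ τ₂): C₂ = C_in[1 − (τ₁ e^(−t/τ₁) − τ₂ e^(−t/τ₂))/(τ₁ − τ₂)].
At t = 28.4: e^(−t/τ₁) = 0.078420, e^(−t/τ₂) = 0.34966.
C₂ = 1.05·[1 − (11.156·0.078420 − 27.027·0.34966)/(-15.871)] = 1.05·0.45968 = 0.48266 mg/L.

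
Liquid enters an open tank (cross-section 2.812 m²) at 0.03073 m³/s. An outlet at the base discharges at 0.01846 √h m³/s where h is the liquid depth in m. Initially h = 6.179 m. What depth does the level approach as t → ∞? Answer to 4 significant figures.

Level balance: A dh/dt = 0.03073 − 0.01846 √h. Setting dh/dt = 0:
Q_in = 0.01846 √h_ss ⇒ √h_ss = 0.03073/0.01846 = 1.66468.
h_ss = 1.66468² = 2.77116 m. (Since h₀ = 6.179 m > h_ss, the level will fall toward this value.)

2.771 m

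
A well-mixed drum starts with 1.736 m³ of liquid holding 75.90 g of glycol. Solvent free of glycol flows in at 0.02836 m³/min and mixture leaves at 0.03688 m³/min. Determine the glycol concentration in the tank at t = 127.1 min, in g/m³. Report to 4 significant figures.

Let m(t) be the amount of glycol. Volume: V(t) = V₀ + (Q_in − Q_out) t = 1.736 − 0.00852000 t; V(127.1) = 0.653108 m³.
Solute balance: dm/dt = 0 − Q_out C = −Q_out m/V(t).
dm/m = −Q_out dt/(V₀ − 0.00852000 t); integrating gives ln(m/m₀) = −(Q_out/(Q_in−Q_out)) ln(V/V₀).
m = m₀ (V₀/V)^(Q_out/(Q_in−Q_out)) = 75.90 × (1.736/0.653108)^(-4.32864) = 1.10269 g.
C = m/V = 1.10269/0.653108 = 1.68838 g/m³.

1.688 g/m³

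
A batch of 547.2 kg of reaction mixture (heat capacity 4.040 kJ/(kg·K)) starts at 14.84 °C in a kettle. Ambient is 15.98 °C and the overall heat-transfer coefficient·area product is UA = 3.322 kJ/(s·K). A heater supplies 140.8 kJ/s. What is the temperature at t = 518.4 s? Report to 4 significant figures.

38.39 °C

Lumped-capacitance energy balance: M c_p dT/dt = UA(T_amb − T) + Q̇.
dT/dt = (T_ss − T)/τ with T_ss = T_amb + Q̇/UA = 15.98 + 140.8/3.322 = 58.3641 °C, τ = M c_p/UA = 547.2·4.040/3.322 = 665.469 s.
This is linear first-order; T(t) = T_ss + (T₀ − T_ss) e^(−t/τ).
T(518.4) = 58.3641 + (-43.5241)·0.458865 = 38.3924 °C.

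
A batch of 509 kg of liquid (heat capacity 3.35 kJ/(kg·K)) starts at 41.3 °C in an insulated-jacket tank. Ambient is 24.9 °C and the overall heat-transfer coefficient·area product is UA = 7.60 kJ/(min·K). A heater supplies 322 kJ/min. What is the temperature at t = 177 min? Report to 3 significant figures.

Unsteady energy balance on the tank contents: M c_p dT/dt = −UA(T − T_amb) + Q̇.
dT/dt = (T_ss − T)/τ with T_ss = T_amb + Q̇/UA = 24.9 + 322/7.60 = 67.268 °C, τ = M c_p/UA = 509·3.35/7.60 = 224.36 min.
T approaches T_ss exponentially: T(t) = T_ss + (T₀ − T_ss) e^(−t/τ).
T(177) = 67.268 + (-25.968)·0.45434 = 55.470 °C.

55.5 °C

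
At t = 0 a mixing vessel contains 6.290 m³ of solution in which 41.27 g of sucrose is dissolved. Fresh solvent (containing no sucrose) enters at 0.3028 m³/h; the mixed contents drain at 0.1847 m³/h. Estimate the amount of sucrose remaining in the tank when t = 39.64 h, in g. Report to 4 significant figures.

17.29 g

Total volume: dV/dt = Q_in − Q_out = 0.118100 m³/h, so V(t) = 6.290 + 0.118100 t and V(39.64) = 10.9715 m³.
Species balance (pure solvent in): dm/dt = −Q_out · m/V(t).
Separate: dm/m = −Q_out dt/V(t) ⇒ ln(m/m₀) = −(Q_out/(Q_in−Q_out)) ln(V/V₀).
m = m₀ (V₀/V)^(Q_out/(Q_in−Q_out)) = 41.27 × (6.290/10.9715)^(1.56393) = 17.2889 g.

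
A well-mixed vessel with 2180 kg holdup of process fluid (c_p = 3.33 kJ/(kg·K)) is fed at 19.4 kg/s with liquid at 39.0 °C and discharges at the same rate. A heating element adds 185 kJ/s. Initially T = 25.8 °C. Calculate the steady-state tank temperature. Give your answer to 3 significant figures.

41.9 °C

Heat balance on the well-mixed liquid: M c_p dT/dt = ṁ c_p (T_in − T) + 185.
At steady state dT/dt = 0 ⇒ T_ss = T_in + Q̇/(ṁ c_p) = 39.0 + 185/(19.4·3.33) = 41.864 °C.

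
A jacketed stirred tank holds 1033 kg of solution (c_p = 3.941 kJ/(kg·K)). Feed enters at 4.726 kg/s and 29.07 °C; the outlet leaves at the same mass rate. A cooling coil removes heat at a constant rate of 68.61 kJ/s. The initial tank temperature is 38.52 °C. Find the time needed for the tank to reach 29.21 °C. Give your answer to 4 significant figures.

M c_p dT/dt = ṁ c_p (T_in − T) − Q̇.
τ = M/ṁ = 218.578 s; T_ss = T_in − Q̇/(ṁ c_p) = 25.3863 °C.
T(t) = T_ss + (T₀ − T_ss) e^(−t/τ). Set T = 29.21:
e^(−t/τ) = (29.21 − 25.3863)/(38.52 − 25.3863) = 0.291138
t = −218.578 · ln(0.291138) = 269.716 s.

269.7 s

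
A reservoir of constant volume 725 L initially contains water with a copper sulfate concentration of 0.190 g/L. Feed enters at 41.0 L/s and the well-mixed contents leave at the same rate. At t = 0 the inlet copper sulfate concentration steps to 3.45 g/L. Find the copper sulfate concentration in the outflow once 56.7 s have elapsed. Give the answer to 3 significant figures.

3.32 g/L

Transient balance on the dissolved component: V dC/dt = Q(C_in − C).
Time constant τ = V/Q = 725/41.0 = 17.683 s.
C approaches C_in exponentially: C(t) = C_in + (C₀ − C_in) e^(−t/τ).
C(56.7) = 3.45 + (0.190 − 3.45)·e^(−56.7/17.683) = 3.45 + (-3.2600)·0.040499 = 3.3180 g/L.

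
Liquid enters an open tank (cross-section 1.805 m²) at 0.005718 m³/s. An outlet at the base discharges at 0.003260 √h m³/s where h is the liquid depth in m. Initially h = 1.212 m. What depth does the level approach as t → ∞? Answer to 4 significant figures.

Mass balance (ρ constant): A dh/dt = Q_in − 0.003260 √h. At steady state dh/dt = 0:
Q_in = 0.003260 √h_ss ⇒ √h_ss = 0.005718/0.003260 = 1.75399.
h_ss = 1.75399² = 3.07647 m. (Since h₀ = 1.212 m < h_ss, the level will rise toward this value.)

3.076 m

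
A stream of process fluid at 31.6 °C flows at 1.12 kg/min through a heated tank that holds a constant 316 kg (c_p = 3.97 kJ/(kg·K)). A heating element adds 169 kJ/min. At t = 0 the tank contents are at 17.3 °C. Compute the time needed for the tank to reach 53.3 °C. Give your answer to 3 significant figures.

M c_p dT/dt = ṁ c_p (T_in − T) + Q̇.
τ = M/ṁ = 282.14 min; T_ss = T_in + Q̇/(ṁ c_p) = 69.608 °C.
T(t) = T_ss + (T₀ − T_ss) e^(−t/τ). Set T = 53.3:
e^(−t/τ) = (53.3 − 69.608)/(17.3 − 69.608) = 0.31177
t = −282.14 · ln(0.31177) = 328.83 min.

329 min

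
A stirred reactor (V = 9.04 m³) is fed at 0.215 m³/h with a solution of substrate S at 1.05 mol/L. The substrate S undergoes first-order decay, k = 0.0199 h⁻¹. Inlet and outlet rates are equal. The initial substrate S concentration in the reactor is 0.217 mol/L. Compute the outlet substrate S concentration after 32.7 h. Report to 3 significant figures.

0.487 mol/L

Species balance: V dC/dt = Q C_in − Q C − k V C.
This is linear with rate a = Q/V + k = 0.043683 h⁻¹.
C_ss = Q C_in/(Q + kV) = 0.57167 mol/L; C(t) = C_ss + (C₀ − C_ss) e^(−a t).
C(32.7) = 0.57167 + (-0.35467)·e^(−0.043683·32.7) = 0.57167 + (-0.35467)·0.23968 = 0.48666 mol/L.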